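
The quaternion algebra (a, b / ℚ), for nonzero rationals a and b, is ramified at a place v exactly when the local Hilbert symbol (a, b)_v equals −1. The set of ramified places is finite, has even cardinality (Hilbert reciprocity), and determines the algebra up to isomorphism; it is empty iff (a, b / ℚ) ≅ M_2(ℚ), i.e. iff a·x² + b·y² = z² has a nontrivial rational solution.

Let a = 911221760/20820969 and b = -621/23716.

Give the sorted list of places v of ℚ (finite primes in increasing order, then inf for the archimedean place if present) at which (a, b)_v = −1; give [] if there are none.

(a, b) ≡ (2465, -69) mod (ℚ^×)²; places V = {2, 3, 5, 7, 11, 13, 17, 19, 23, 29, ∞}.
(a,b)_5: α=1, u≡3; β=0, v≡4 (mod 5); (3|5)=-1, (4|5)=+1; sign (−1)^0·-1^0·+1^1 = +1.
(a,b)_2: α=10, β=-2; u≡1, v≡3 (mod 8); ε(u)ε(v)=0·1, αω(v)=10·1, βω(u)=-2·0; sum ≡ 0  ⇒  +1.
(a,b)_29: α=1, u≡11; β=0, v≡2 (mod 29); (11|29)=-1, (2|29)=-1; sign (−1)^0·-1^0·-1^1 = -1.
(a,b)_3: α=-6, u≡2; β=3, v≡1 (mod 3); (2|3)=-1, (1|3)=+1; sign (−1)^0·-1^3·+1^-6 = -1.
(a,b)_19: α=2, u≡18; β=0, v≡11 (mod 19); (18|19)=-1, (11|19)=+1; sign (−1)^0·-1^0·+1^2 = +1.
(a,b)_23: α=0, u≡18; β=1, v≡14 (mod 23); (18|23)=+1, (14|23)=-1; sign (−1)^0·+1^1·-1^0 = +1.
(a,b)_∞: sgn(2465)=+, sgn(-69)=−, so +1.
(a,b)_7: α=0, u≡1; β=-2, v≡2 (mod 7); (1|7)=+1, (2|7)=+1; sign (−1)^0·+1^-2·+1^0 = +1.
(a,b)_13: α=-4, u≡7; β=0, v≡4 (mod 13); (7|13)=-1, (4|13)=+1; sign (−1)^0·-1^0·+1^-4 = +1.
(a,b)_17: α=1, u≡13; β=0, v≡8 (mod 17); (13|17)=+1, (8|17)=+1; sign (−1)^0·+1^0·+1^1 = +1.
(a,b)_11: α=0, u≡5; β=-2, v≡8 (mod 11); (5|11)=+1, (8|11)=-1; sign (−1)^0·+1^-2·-1^0 = +1.
Ram(2465, -69) = {3, 29}; no ℚ_3-point on the conic.

[3, 29]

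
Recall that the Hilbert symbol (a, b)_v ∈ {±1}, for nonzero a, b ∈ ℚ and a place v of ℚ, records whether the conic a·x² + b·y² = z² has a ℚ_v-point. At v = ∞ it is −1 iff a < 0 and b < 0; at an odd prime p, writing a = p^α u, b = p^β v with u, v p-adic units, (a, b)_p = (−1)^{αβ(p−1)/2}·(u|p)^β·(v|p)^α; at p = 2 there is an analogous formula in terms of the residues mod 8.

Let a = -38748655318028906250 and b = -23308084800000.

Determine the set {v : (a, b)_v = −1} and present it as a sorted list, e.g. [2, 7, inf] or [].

[2, 13, 17, inf]

Mod squares: a ≡ -14586, b ≡ -2730. Check v ∈ {∞, 2, 3, 5, 7, 11, 13, 17}.
v=2: v_2(a)=1, v_2(b)=9; units ≡ 3, 3 (mod 8); ε·ε+αω+βω = 1·1+1·1+9·1 ≡ 1  ⇒  (a,b)_2 = -1.
v=5: a=5^8·(≡1), b=5^5·(≡4) mod 5; (1|5)=+1, (4|5)=+1; (−1)^{8·5·2}·(+1)^5·(+1)^8 = +1.
v=7: a=7^4·(≡2), b=7^3·(≡1) mod 7; (2|7)=+1, (1|7)=+1; (−1)^{4·3·3}·(+1)^3·(+1)^4 = +1.
v=17: a=17^3·(≡16), b=17^0·(≡5) mod 17; (16|17)=+1, (5|17)=-1; (−1)^{3·0·8}·(+1)^0·(-1)^3 = -1.
v=13: a=13^1·(≡4), b=13^1·(≡7) mod 13; (4|13)=+1, (7|13)=-1; (−1)^{1·1·6}·(+1)^1·(-1)^1 = -1.
v=3: a=3^5·(≡1), b=3^3·(≡2) mod 3; (1|3)=+1, (2|3)=-1; (−1)^{5·3·1}·(+1)^3·(-1)^5 = +1.
v=∞: -14586 < 0 and -2730 < 0  ⇒  (a,b)_∞ = -1.
v=11: a=11^3·(≡5), b=11^2·(≡1) mod 11; (5|11)=+1, (1|11)=+1; (−1)^{3·2·5}·(+1)^2·(+1)^3 = +1.
(-14586, -2730 / ℚ) ramifies at {2, 13, 17, ∞}: a division algebra.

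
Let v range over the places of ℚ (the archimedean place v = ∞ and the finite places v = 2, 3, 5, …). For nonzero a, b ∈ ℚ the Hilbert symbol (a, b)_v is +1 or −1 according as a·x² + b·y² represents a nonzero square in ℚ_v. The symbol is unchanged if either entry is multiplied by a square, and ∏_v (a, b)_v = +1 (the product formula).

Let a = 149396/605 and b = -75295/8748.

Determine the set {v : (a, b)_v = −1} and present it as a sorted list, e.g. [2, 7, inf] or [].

(a, b) ≡ (1105, -165) mod (ℚ^×)²; places V = {2, 3, 5, 11, 13, 17, 37, ∞}.
(a,b)_5: α=-1, u≡1; β=1, v≡2 (mod 5); (1|5)=+1, (2|5)=-1; sign (−1)^0·+1^1·-1^-1 = -1.
(a,b)_17: α=1, u≡5; β=0, v≡10 (mod 17); (5|17)=-1, (10|17)=-1; sign (−1)^0·-1^0·-1^1 = -1.
(a,b)_11: α=-2, u≡1; β=1, v≡10 (mod 11); (1|11)=+1, (10|11)=-1; sign (−1)^0·+1^1·-1^-2 = +1.
(a,b)_2: α=2, β=-2; u≡1, v≡3 (mod 8); ε(u)ε(v)=0·1, αω(v)=2·1, βω(u)=-2·0; sum ≡ 0  ⇒  +1.
(a,b)_13: α=3, u≡6; β=0, v≡12 (mod 13); (6|13)=-1, (12|13)=+1; sign (−1)^0·-1^0·+1^3 = +1.
(a,b)_∞: sgn(1105)=+, sgn(-165)=−, so +1.
(a,b)_37: α=0, u≡22; β=2, v≡22 (mod 37); (22|37)=-1, (22|37)=-1; sign (−1)^0·-1^2·-1^0 = +1.
(a,b)_3: α=0, u≡1; β=-7, v≡2 (mod 3); (1|3)=+1, (2|3)=-1; sign (−1)^0·+1^-7·-1^0 = +1.
(1105, -165 / ℚ) ramifies at {5, 17}: a division algebra.

[5, 17]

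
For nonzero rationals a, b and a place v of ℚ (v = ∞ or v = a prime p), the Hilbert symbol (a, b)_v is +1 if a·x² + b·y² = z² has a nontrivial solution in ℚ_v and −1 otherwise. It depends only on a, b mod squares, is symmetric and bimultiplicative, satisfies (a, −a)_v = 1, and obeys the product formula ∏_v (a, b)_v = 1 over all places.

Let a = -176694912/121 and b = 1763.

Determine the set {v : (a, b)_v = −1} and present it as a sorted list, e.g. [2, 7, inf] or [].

Mod squares: a ≡ -306762, b ≡ 1763. Check v ∈ {∞, 2, 3, 11, 29, 41, 43}.
v=3: a=3^3·(≡1), b=3^0·(≡2) mod 3; (1|3)=+1, (2|3)=-1; (−1)^{3·0·1}·(+1)^0·(-1)^3 = -1.
v=∞: -306762 < 0 and 1763 > 0  ⇒  (a,b)_∞ = +1.
v=43: a=43^1·(≡13), b=43^1·(≡41) mod 43; (13|43)=+1, (41|43)=+1; (−1)^{1·1·21}·(+1)^1·(+1)^1 = -1.
v=11: a=11^-2·(≡2), b=11^0·(≡3) mod 11; (2|11)=-1, (3|11)=+1; (−1)^{-2·0·5}·(-1)^0·(+1)^-2 = +1.
v=29: a=29^1·(≡6), b=29^0·(≡23) mod 29; (6|29)=+1, (23|29)=+1; (−1)^{1·0·14}·(+1)^0·(+1)^1 = +1.
v=2: v_2(a)=7, v_2(b)=0; units ≡ 3, 3 (mod 8); ε·ε+αω+βω = 1·1+7·1+0·1 ≡ 0  ⇒  (a,b)_2 = +1.
v=41: a=41^1·(≡20), b=41^1·(≡2) mod 41; (20|41)=+1, (2|41)=+1; (−1)^{1·1·20}·(+1)^1·(+1)^1 = +1.
(-306762, 1763 / ℚ) ramifies at {3, 43}: a division algebra.

[3, 43]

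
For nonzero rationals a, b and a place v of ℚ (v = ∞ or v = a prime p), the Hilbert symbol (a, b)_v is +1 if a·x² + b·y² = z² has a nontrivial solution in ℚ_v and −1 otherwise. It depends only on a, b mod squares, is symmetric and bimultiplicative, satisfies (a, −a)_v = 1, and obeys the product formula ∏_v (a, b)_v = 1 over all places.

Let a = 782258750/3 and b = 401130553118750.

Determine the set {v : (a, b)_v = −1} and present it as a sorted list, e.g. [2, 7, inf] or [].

Mod squares: a ≡ 42, b ≡ 2990. Check v ∈ {∞, 2, 3, 5, 7, 13, 23}.
v=2: v_2(a)=1, v_2(b)=1; units ≡ 5, 7 (mod 8); ε·ε+αω+βω = 0·1+1·0+1·1 ≡ 1  ⇒  (a,b)_2 = -1.
v=7: a=7^1·(≡3), b=7^4·(≡1) mod 7; (3|7)=-1, (1|7)=+1; (−1)^{1·4·3}·(-1)^4·(+1)^1 = +1.
v=5: a=5^4·(≡3), b=5^5·(≡3) mod 5; (3|5)=-1, (3|5)=-1; (−1)^{4·5·2}·(-1)^5·(-1)^4 = -1.
v=∞: 42 > 0 and 2990 > 0  ⇒  (a,b)_∞ = +1.
v=23: a=23^2·(≡19), b=23^3·(≡19) mod 23; (19|23)=-1, (19|23)=-1; (−1)^{2·3·11}·(-1)^3·(-1)^2 = -1.
v=3: a=3^-1·(≡2), b=3^0·(≡2) mod 3; (2|3)=-1, (2|3)=-1; (−1)^{-1·0·1}·(-1)^0·(-1)^-1 = -1.
v=13: a=13^2·(≡3), b=13^3·(≡1) mod 13; (3|13)=+1, (1|13)=+1; (−1)^{2·3·6}·(+1)^3·(+1)^2 = +1.
(42, 2990 / ℚ) ramifies at {2, 3, 5, 23}: a division algebra.

[2, 3, 5, 23]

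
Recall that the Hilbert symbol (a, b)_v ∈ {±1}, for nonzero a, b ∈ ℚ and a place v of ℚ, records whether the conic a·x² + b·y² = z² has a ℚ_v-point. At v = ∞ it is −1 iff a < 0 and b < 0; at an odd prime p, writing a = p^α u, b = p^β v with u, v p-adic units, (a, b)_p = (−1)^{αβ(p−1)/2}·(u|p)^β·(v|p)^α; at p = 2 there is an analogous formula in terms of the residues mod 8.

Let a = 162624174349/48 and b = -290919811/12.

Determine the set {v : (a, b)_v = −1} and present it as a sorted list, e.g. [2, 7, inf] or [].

(a, b) ≡ (31863, -57) mod (ℚ^×)²; places V = {2, 3, 7, 13, 19, 43, ∞}.
(a,b)_2: α=-4, β=-2; u≡7, v≡7 (mod 8); ε(u)ε(v)=1·1, αω(v)=-4·0, βω(u)=-2·0; sum ≡ 1  ⇒  -1.
(a,b)_19: α=1, u≡16; β=1, v≡11 (mod 19); (16|19)=+1, (11|19)=+1; sign (−1)^1·+1^1·+1^1 = -1.
(a,b)_13: α=3, u≡2; β=2, v≡11 (mod 13); (2|13)=-1, (11|13)=-1; sign (−1)^0·-1^2·-1^3 = -1.
(a,b)_7: α=2, u≡5; β=2, v≡6 (mod 7); (5|7)=-1, (6|7)=-1; sign (−1)^0·-1^2·-1^2 = +1.
(a,b)_43: α=3, u≡31; β=2, v≡7 (mod 43); (31|43)=+1, (7|43)=-1; sign (−1)^0·+1^2·-1^3 = -1.
(a,b)_3: α=-1, u≡1; β=-1, v≡2 (mod 3); (1|3)=+1, (2|3)=-1; sign (−1)^1·+1^-1·-1^-1 = +1.
(a,b)_∞: sgn(31863)=+, sgn(-57)=−, so +1.
|Ram(31863, -57)| = 4, even; anisotropic at {2, 13, 19, 43}.

[2, 13, 19, 43]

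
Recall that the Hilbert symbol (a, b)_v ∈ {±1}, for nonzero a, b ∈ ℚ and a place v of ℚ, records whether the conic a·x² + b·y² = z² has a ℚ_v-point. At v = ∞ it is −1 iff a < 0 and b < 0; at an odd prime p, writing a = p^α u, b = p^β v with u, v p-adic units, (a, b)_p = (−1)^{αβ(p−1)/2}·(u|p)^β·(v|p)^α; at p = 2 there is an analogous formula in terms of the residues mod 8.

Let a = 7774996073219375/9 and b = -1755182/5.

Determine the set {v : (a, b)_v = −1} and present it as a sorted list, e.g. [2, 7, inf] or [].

Mod squares: a ≡ 119, b ≡ -24310. Check v ∈ {∞, 2, 3, 5, 7, 11, 13, 17, 19}.
v=∞: 119 > 0 and -24310 < 0  ⇒  (a,b)_∞ = +1.
v=11: a=11^2·(≡9), b=11^1·(≡3) mod 11; (9|11)=+1, (3|11)=+1; (−1)^{2·1·5}·(+1)^1·(+1)^2 = +1.
v=17: a=17^3·(≡5), b=17^1·(≡16) mod 17; (5|17)=-1, (16|17)=+1; (−1)^{3·1·8}·(-1)^1·(+1)^3 = -1.
v=19: a=19^2·(≡11), b=19^2·(≡8) mod 19; (11|19)=+1, (8|19)=-1; (−1)^{2·2·9}·(+1)^2·(-1)^2 = +1.
v=3: a=3^-2·(≡2), b=3^0·(≡2) mod 3; (2|3)=-1, (2|3)=-1; (−1)^{-2·0·1}·(-1)^0·(-1)^-2 = +1.
v=5: a=5^4·(≡4), b=5^-1·(≡3) mod 5; (4|5)=+1, (3|5)=-1; (−1)^{4·-1·2}·(+1)^-1·(-1)^4 = +1.
v=2: v_2(a)=0, v_2(b)=1; units ≡ 7, 5 (mod 8); ε·ε+αω+βω = 1·0+0·1+1·0 ≡ 0  ⇒  (a,b)_2 = +1.
v=13: a=13^2·(≡11), b=13^1·(≡6) mod 13; (11|13)=-1, (6|13)=-1; (−1)^{2·1·6}·(-1)^1·(-1)^2 = -1.
v=7: a=7^3·(≡6), b=7^0·(≡1) mod 7; (6|7)=-1, (1|7)=+1; (−1)^{3·0·3}·(-1)^0·(+1)^3 = +1.
|Ram(119, -24310)| = 2, even; anisotropic at {13, 17}.

[13, 17]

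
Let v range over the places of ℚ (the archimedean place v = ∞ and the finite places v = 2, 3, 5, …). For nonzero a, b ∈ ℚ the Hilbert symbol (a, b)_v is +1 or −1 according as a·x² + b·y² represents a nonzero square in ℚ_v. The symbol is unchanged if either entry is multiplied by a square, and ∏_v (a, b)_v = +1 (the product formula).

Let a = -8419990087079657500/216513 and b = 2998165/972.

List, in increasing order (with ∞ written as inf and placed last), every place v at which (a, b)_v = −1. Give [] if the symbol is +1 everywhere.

Mod squares: a ≡ -309111, b ≡ 10695. Check v ∈ {∞, 2, 3, 5, 11, 17, 19, 23, 29, 31}.
v=31: a=31^2·(≡13), b=31^1·(≡8) mod 31; (13|31)=-1, (8|31)=+1; (−1)^{2·1·15}·(-1)^1·(+1)^2 = -1.
v=17: a=17^1·(≡11), b=17^0·(≡15) mod 17; (11|17)=-1, (15|17)=+1; (−1)^{1·0·8}·(-1)^0·(+1)^1 = +1.
v=23: a=23^2·(≡18), b=23^1·(≡10) mod 23; (18|23)=+1, (10|23)=-1; (−1)^{2·1·11}·(+1)^1·(-1)^2 = +1.
v=∞: -309111 < 0 and 10695 > 0  ⇒  (a,b)_∞ = +1.
v=5: a=5^4·(≡1), b=5^1·(≡4) mod 5; (1|5)=+1, (4|5)=+1; (−1)^{4·1·2}·(+1)^1·(+1)^4 = +1.
v=29: a=29^5·(≡5), b=29^2·(≡25) mod 29; (5|29)=+1, (25|29)=+1; (−1)^{5·2·14}·(+1)^2·(+1)^5 = +1.
v=11: a=11^-1·(≡1), b=11^0·(≡4) mod 11; (1|11)=+1, (4|11)=+1; (−1)^{-1·0·5}·(+1)^0·(+1)^-1 = +1.
v=2: v_2(a)=2, v_2(b)=-2; units ≡ 1, 7 (mod 8); ε·ε+αω+βω = 0·1+2·0+-2·0 ≡ 0  ⇒  (a,b)_2 = +1.
v=19: a=19^1·(≡8), b=19^0·(≡1) mod 19; (8|19)=-1, (1|19)=+1; (−1)^{1·0·9}·(-1)^0·(+1)^1 = +1.
v=3: a=3^-9·(≡1), b=3^-5·(≡1) mod 3; (1|3)=+1, (1|3)=+1; (−1)^{-9·-5·1}·(+1)^-5·(+1)^-9 = -1.
Ram(-309111, 10695) = {3, 31}; no ℚ_3-point on the conic.

[3, 31]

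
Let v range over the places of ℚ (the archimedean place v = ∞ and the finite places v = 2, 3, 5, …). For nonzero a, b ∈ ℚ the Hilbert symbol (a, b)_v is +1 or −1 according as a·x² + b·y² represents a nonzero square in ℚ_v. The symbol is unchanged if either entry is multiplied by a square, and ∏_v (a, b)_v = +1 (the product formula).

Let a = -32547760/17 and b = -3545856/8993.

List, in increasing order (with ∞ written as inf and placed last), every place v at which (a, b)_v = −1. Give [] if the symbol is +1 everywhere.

(a, b) ≡ (-1955, -323) mod (ℚ^×)²; places V = {2, 3, 5, 7, 17, 19, 23, ∞}.
(a,b)_2: α=4, β=8; u≡5, v≡5 (mod 8); ε(u)ε(v)=0·0, αω(v)=4·1, βω(u)=8·1; sum ≡ 0  ⇒  +1.
(a,b)_19: α=2, u≡12; β=1, v≡18 (mod 19); (12|19)=-1, (18|19)=-1; sign (−1)^0·-1^1·-1^2 = -1.
(a,b)_23: α=1, u≡19; β=-2, v≡14 (mod 23); (19|23)=-1, (14|23)=-1; sign (−1)^0·-1^-2·-1^1 = -1.
(a,b)_17: α=-1, u≡15; β=-1, v≡2 (mod 17); (15|17)=+1, (2|17)=+1; sign (−1)^0·+1^-1·+1^-1 = +1.
(a,b)_7: α=2, u≡6; β=0, v≡3 (mod 7); (6|7)=-1, (3|7)=-1; sign (−1)^0·-1^0·-1^2 = +1.
(a,b)_5: α=1, u≡4; β=0, v≡3 (mod 5); (4|5)=+1, (3|5)=-1; sign (−1)^0·+1^0·-1^1 = -1.
(a,b)_∞: sgn(-1955)=−, sgn(-323)=−, so -1.
(a,b)_3: α=0, u≡1; β=6, v≡1 (mod 3); (1|3)=+1, (1|3)=+1; sign (−1)^0·+1^6·+1^0 = +1.
Ram(-1955, -323) = {5, 19, 23, ∞}; no ℚ_5-point on the conic.

[5, 19, 23, inf]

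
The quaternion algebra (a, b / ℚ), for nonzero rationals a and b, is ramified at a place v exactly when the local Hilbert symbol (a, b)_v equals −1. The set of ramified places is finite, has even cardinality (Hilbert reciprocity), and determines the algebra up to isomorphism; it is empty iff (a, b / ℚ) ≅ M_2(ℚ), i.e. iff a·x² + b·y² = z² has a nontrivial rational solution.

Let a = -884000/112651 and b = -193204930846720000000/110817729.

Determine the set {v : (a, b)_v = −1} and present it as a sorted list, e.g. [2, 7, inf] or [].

(a, b) ≡ (-41990, -965770) mod (ℚ^×)²; places V = {2, 3, 5, 7, 11, 13, 17, 19, 23, 29, ∞}.
(a,b)_11: α=-2, u≡10; β=-4, v≡10 (mod 11); (10|11)=-1, (10|11)=-1; sign (−1)^0·-1^-4·-1^-2 = +1.
(a,b)_29: α=0, u≡14; β=-2, v≡15 (mod 29); (14|29)=-1, (15|29)=-1; sign (−1)^0·-1^-2·-1^0 = +1.
(a,b)_7: α=-2, u≡3; β=0, v≡5 (mod 7); (3|7)=-1, (5|7)=-1; sign (−1)^0·-1^0·-1^-2 = +1.
(a,b)_19: α=-1, u≡13; β=1, v≡14 (mod 19); (13|19)=-1, (14|19)=-1; sign (−1)^1·-1^1·-1^-1 = -1.
(a,b)_3: α=0, u≡1; β=-2, v≡2 (mod 3); (1|3)=+1, (2|3)=-1; sign (−1)^0·+1^-2·-1^0 = +1.
(a,b)_23: α=0, u≡6; β=1, v≡16 (mod 23); (6|23)=+1, (16|23)=+1; sign (−1)^0·+1^1·+1^0 = +1.
(a,b)_13: α=1, u≡7; β=3, v≡6 (mod 13); (7|13)=-1, (6|13)=-1; sign (−1)^0·-1^3·-1^1 = +1.
(a,b)_5: α=3, u≡3; β=7, v≡1 (mod 5); (3|5)=-1, (1|5)=+1; sign (−1)^0·-1^7·+1^3 = -1.
(a,b)_2: α=5, β=19; u≡5, v≡3 (mod 8); ε(u)ε(v)=0·1, αω(v)=5·1, βω(u)=19·1; sum ≡ 0  ⇒  +1.
(a,b)_17: α=1, u≡6; β=3, v≡15 (mod 17); (6|17)=-1, (15|17)=+1; sign (−1)^0·-1^3·+1^1 = -1.
(a,b)_∞: sgn(-41990)=−, sgn(-965770)=−, so -1.
Ram(-41990, -965770) = {5, 17, 19, ∞}; no ℚ_5-point on the conic.

[5, 17, 19, inf]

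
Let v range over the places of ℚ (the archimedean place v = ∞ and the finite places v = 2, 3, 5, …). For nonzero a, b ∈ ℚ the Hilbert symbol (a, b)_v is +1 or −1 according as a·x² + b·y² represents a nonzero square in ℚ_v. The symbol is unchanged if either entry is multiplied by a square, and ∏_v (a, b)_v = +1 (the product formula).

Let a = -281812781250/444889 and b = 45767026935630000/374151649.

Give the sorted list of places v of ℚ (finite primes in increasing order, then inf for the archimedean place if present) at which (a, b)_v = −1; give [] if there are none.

[7, 13]

Mod squares: a ≡ -2, b ≡ 3003. Check v ∈ {∞, 2, 3, 5, 7, 11, 13, 23, 29}.
v=3: a=3^2·(≡1), b=3^3·(≡2) mod 3; (1|3)=+1, (2|3)=-1; (−1)^{2·3·1}·(+1)^3·(-1)^2 = +1.
v=∞: -2 < 0 and 3003 > 0  ⇒  (a,b)_∞ = +1.
v=7: a=7^2·(≡5), b=7^3·(≡1) mod 7; (5|7)=-1, (1|7)=+1; (−1)^{2·3·3}·(-1)^3·(+1)^2 = -1.
v=2: v_2(a)=1, v_2(b)=4; units ≡ 7, 3 (mod 8); ε·ε+αω+βω = 1·1+1·1+4·0 ≡ 0  ⇒  (a,b)_2 = +1.
v=29: a=29^-2·(≡8), b=29^-4·(≡25) mod 29; (8|29)=-1, (25|29)=+1; (−1)^{-2·-4·14}·(-1)^-4·(+1)^-2 = +1.
v=5: a=5^6·(≡3), b=5^4·(≡2) mod 5; (3|5)=-1, (2|5)=-1; (−1)^{6·4·2}·(-1)^4·(-1)^6 = +1.
v=11: a=11^2·(≡3), b=11^3·(≡4) mod 11; (3|11)=+1, (4|11)=+1; (−1)^{2·3·5}·(+1)^3·(+1)^2 = +1.
v=13: a=13^2·(≡6), b=13^5·(≡10) mod 13; (6|13)=-1, (10|13)=+1; (−1)^{2·5·6}·(-1)^5·(+1)^2 = -1.
v=23: a=23^-2·(≡22), b=23^-2·(≡9) mod 23; (22|23)=-1, (9|23)=+1; (−1)^{-2·-2·11}·(-1)^-2·(+1)^-2 = +1.
(-2, 3003 / ℚ) ramifies at {7, 13}: a division algebra.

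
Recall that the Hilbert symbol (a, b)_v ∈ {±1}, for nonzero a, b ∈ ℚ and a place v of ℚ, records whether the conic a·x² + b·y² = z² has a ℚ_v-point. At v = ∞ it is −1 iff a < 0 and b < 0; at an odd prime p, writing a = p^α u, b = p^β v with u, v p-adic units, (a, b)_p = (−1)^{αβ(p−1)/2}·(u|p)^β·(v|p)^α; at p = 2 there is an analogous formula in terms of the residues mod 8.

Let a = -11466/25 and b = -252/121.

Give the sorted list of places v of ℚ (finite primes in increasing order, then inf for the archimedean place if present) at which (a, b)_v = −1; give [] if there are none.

[13, inf]

Mod squares: a ≡ -26, b ≡ -7. Check v ∈ {∞, 2, 3, 5, 7, 11, 13}.
v=11: a=11^0·(≡6), b=11^-2·(≡1) mod 11; (6|11)=-1, (1|11)=+1; (−1)^{0·-2·5}·(-1)^-2·(+1)^0 = +1.
v=13: a=13^1·(≡11), b=13^0·(≡2) mod 13; (11|13)=-1, (2|13)=-1; (−1)^{1·0·6}·(-1)^0·(-1)^1 = -1.
v=5: a=5^-2·(≡4), b=5^0·(≡3) mod 5; (4|5)=+1, (3|5)=-1; (−1)^{-2·0·2}·(+1)^0·(-1)^-2 = +1.
v=2: v_2(a)=1, v_2(b)=2; units ≡ 3, 1 (mod 8); ε·ε+αω+βω = 1·0+1·0+2·1 ≡ 0  ⇒  (a,b)_2 = +1.
v=7: a=7^2·(≡1), b=7^1·(≡3) mod 7; (1|7)=+1, (3|7)=-1; (−1)^{2·1·3}·(+1)^1·(-1)^2 = +1.
v=3: a=3^2·(≡1), b=3^2·(≡2) mod 3; (1|3)=+1, (2|3)=-1; (−1)^{2·2·1}·(+1)^2·(-1)^2 = +1.
v=∞: -26 < 0 and -7 < 0  ⇒  (a,b)_∞ = -1.
Ram(-26, -7) = {13, ∞}; no ℚ_13-point on the conic.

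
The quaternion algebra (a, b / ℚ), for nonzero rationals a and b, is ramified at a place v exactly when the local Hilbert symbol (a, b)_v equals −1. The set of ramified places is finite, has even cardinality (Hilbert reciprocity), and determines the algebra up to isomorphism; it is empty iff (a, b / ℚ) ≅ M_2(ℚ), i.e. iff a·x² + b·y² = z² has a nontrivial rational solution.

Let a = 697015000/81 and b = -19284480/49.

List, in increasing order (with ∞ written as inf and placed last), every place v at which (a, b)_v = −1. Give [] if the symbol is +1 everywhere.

Mod squares: a ≡ 278806, b ≡ -930. Check v ∈ {∞, 2, 3, 5, 7, 11, 19, 23, 29, 31}.
v=11: a=11^1·(≡7), b=11^0·(≡1) mod 11; (7|11)=-1, (1|11)=+1; (−1)^{1·0·5}·(-1)^0·(+1)^1 = +1.
v=19: a=19^1·(≡17), b=19^0·(≡11) mod 19; (17|19)=+1, (11|19)=+1; (−1)^{1·0·9}·(+1)^0·(+1)^1 = +1.
v=23: a=23^1·(≡9), b=23^0·(≡18) mod 23; (9|23)=+1, (18|23)=+1; (−1)^{1·0·11}·(+1)^0·(+1)^1 = +1.
v=2: v_2(a)=3, v_2(b)=9; units ≡ 3, 7 (mod 8); ε·ε+αω+βω = 1·1+3·0+9·1 ≡ 0  ⇒  (a,b)_2 = +1.
v=5: a=5^4·(≡4), b=5^1·(≡1) mod 5; (4|5)=+1, (1|5)=+1; (−1)^{4·1·2}·(+1)^1·(+1)^4 = +1.
v=3: a=3^-4·(≡1), b=3^5·(≡2) mod 3; (1|3)=+1, (2|3)=-1; (−1)^{-4·5·1}·(+1)^5·(-1)^-4 = +1.
v=31: a=31^0·(≡3), b=31^1·(≡5) mod 31; (3|31)=-1, (5|31)=+1; (−1)^{0·1·15}·(-1)^1·(+1)^0 = -1.
v=∞: 278806 > 0 and -930 < 0  ⇒  (a,b)_∞ = +1.
v=7: a=7^0·(≡6), b=7^-2·(≡2) mod 7; (6|7)=-1, (2|7)=+1; (−1)^{0·-2·3}·(-1)^-2·(+1)^0 = +1.
v=29: a=29^1·(≡14), b=29^0·(≡26) mod 29; (14|29)=-1, (26|29)=-1; (−1)^{1·0·14}·(-1)^0·(-1)^1 = -1.
(278806, -930 / ℚ) ramifies at {29, 31}: a division algebra.

[29, 31]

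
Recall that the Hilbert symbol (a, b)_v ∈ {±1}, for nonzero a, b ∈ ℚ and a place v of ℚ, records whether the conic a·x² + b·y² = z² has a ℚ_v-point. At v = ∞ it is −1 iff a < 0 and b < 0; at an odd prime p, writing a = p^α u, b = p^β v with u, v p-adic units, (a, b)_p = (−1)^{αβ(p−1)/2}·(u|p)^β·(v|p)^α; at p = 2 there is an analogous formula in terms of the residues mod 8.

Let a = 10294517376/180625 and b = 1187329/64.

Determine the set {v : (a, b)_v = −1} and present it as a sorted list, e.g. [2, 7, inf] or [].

Mod squares: a ≡ 874, b ≡ 3289. Check v ∈ {∞, 2, 3, 5, 11, 13, 17, 19, 23}.
v=13: a=13^2·(≡3), b=13^1·(≡5) mod 13; (3|13)=+1, (5|13)=-1; (−1)^{2·1·6}·(+1)^1·(-1)^2 = +1.
v=19: a=19^1·(≡8), b=19^2·(≡3) mod 19; (8|19)=-1, (3|19)=-1; (−1)^{1·2·9}·(-1)^2·(-1)^1 = -1.
v=3: a=3^2·(≡1), b=3^0·(≡1) mod 3; (1|3)=+1, (1|3)=+1; (−1)^{2·0·1}·(+1)^0·(+1)^2 = +1.
v=∞: 874 > 0 and 3289 > 0  ⇒  (a,b)_∞ = +1.
v=2: v_2(a)=7, v_2(b)=-6; units ≡ 5, 1 (mod 8); ε·ε+αω+βω = 0·0+7·0+-6·1 ≡ 0  ⇒  (a,b)_2 = +1.
v=11: a=11^2·(≡5), b=11^1·(≡2) mod 11; (5|11)=+1, (2|11)=-1; (−1)^{2·1·5}·(+1)^1·(-1)^2 = +1.
v=5: a=5^-4·(≡4), b=5^0·(≡1) mod 5; (4|5)=+1, (1|5)=+1; (−1)^{-4·0·2}·(+1)^0·(+1)^-4 = +1.
v=17: a=17^-2·(≡10), b=17^0·(≡9) mod 17; (10|17)=-1, (9|17)=+1; (−1)^{-2·0·8}·(-1)^0·(+1)^-2 = +1.
v=23: a=23^1·(≡5), b=23^1·(≡7) mod 23; (5|23)=-1, (7|23)=-1; (−1)^{1·1·11}·(-1)^1·(-1)^1 = -1.
Ram(874, 3289) = {19, 23}; no ℚ_19-point on the conic.

[19, 23]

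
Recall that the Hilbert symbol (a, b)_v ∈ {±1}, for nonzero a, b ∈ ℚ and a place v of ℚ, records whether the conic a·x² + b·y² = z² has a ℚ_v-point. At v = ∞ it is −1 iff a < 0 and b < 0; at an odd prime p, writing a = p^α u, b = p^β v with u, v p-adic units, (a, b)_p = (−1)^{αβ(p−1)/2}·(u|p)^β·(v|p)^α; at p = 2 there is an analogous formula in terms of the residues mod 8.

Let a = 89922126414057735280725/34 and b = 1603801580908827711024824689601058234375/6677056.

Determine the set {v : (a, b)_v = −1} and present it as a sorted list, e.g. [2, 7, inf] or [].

Mod squares: a ≡ 96186, b ≡ 34169047. Check v ∈ {∞, 2, 3, 5, 7, 11, 17, 19, 23, 29, 41, 43, 47, 53}.
v=3: a=3^3·(≡1), b=3^10·(≡1) mod 3; (1|3)=+1, (1|3)=+1; (−1)^{3·10·1}·(+1)^10·(+1)^3 = +1.
v=17: a=17^-1·(≡11), b=17^-2·(≡8) mod 17; (11|17)=-1, (8|17)=+1; (−1)^{-1·-2·8}·(-1)^-2·(+1)^-1 = +1.
v=23: a=23^1·(≡7), b=23^2·(≡15) mod 23; (7|23)=-1, (15|23)=-1; (−1)^{1·2·11}·(-1)^2·(-1)^1 = -1.
v=19: a=19^0·(≡15), b=19^-2·(≡4) mod 19; (15|19)=-1, (4|19)=+1; (−1)^{0·-2·9}·(-1)^-2·(+1)^0 = +1.
v=11: a=11^4·(≡7), b=11^3·(≡4) mod 11; (7|11)=-1, (4|11)=+1; (−1)^{4·3·5}·(-1)^3·(+1)^4 = -1.
v=2: v_2(a)=-1, v_2(b)=-6; units ≡ 5, 7 (mod 8); ε·ε+αω+βω = 0·1+-1·0+-6·1 ≡ 0  ⇒  (a,b)_2 = +1.
v=7: a=7^0·(≡3), b=7^2·(≡5) mod 7; (3|7)=-1, (5|7)=-1; (−1)^{0·2·3}·(-1)^2·(-1)^0 = +1.
v=∞: 96186 > 0 and 34169047 > 0  ⇒  (a,b)_∞ = +1.
v=43: a=43^2·(≡38), b=43^3·(≡5) mod 43; (38|43)=+1, (5|43)=-1; (−1)^{2·3·21}·(+1)^3·(-1)^2 = +1.
v=41: a=41^1·(≡1), b=41^2·(≡16) mod 41; (1|41)=+1, (16|41)=+1; (−1)^{1·2·20}·(+1)^2·(+1)^1 = +1.
v=5: a=5^2·(≡1), b=5^6·(≡2) mod 5; (1|5)=+1, (2|5)=-1; (−1)^{2·6·2}·(+1)^6·(-1)^2 = +1.
v=53: a=53^2·(≡40), b=53^3·(≡6) mod 53; (40|53)=+1, (6|53)=+1; (−1)^{2·3·26}·(+1)^3·(+1)^2 = +1.
v=29: a=29^2·(≡16), b=29^3·(≡2) mod 29; (16|29)=+1, (2|29)=-1; (−1)^{2·3·14}·(+1)^3·(-1)^2 = +1.
v=47: a=47^2·(≡2), b=47^3·(≡20) mod 47; (2|47)=+1, (20|47)=-1; (−1)^{2·3·23}·(+1)^3·(-1)^2 = +1.
|Ram(96186, 34169047)| = 2, even; anisotropic at {11, 23}.

[11, 23]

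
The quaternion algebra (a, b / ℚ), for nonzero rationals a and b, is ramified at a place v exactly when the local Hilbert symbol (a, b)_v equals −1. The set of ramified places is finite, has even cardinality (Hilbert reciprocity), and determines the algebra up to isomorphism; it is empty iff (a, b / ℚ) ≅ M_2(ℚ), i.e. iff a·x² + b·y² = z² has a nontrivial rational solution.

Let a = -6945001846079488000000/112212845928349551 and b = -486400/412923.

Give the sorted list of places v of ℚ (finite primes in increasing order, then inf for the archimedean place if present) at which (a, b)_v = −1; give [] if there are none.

[3, 19, 37, inf]

(a, b) ≡ (-1988787, -57) mod (ℚ^×)²; places V = {2, 3, 5, 7, 11, 19, 23, 37, 41, 53, ∞}.
(a,b)_53: α=-4, u≡40; β=-2, v≡6 (mod 53); (40|53)=+1, (6|53)=+1; sign (−1)^0·+1^-2·+1^-4 = +1.
(a,b)_19: α=3, u≡16; β=1, v≡16 (mod 19); (16|19)=+1, (16|19)=+1; sign (−1)^1·+1^1·+1^3 = -1.
(a,b)_41: α=1, u≡39; β=0, v≡2 (mod 41); (39|41)=+1, (2|41)=+1; sign (−1)^0·+1^0·+1^1 = +1.
(a,b)_11: α=-2, u≡10; β=0, v≡4 (mod 11); (10|11)=-1, (4|11)=+1; sign (−1)^0·-1^0·+1^-2 = +1.
(a,b)_2: α=36, β=10; u≡5, v≡7 (mod 8); ε(u)ε(v)=0·1, αω(v)=36·0, βω(u)=10·1; sum ≡ 0  ⇒  +1.
(a,b)_23: α=1, u≡5; β=0, v≡1 (mod 23); (5|23)=-1, (1|23)=+1; sign (−1)^0·-1^0·+1^1 = +1.
(a,b)_5: α=6, u≡3; β=2, v≡3 (mod 5); (3|5)=-1, (3|5)=-1; sign (−1)^0·-1^2·-1^6 = +1.
(a,b)_∞: sgn(-1988787)=−, sgn(-57)=−, so -1.
(a,b)_37: α=-1, u≡16; β=0, v≡13 (mod 37); (16|37)=+1, (13|37)=-1; sign (−1)^0·+1^0·-1^-1 = -1.
(a,b)_7: α=-6, u≡1; β=-2, v≡5 (mod 7); (1|7)=+1, (5|7)=-1; sign (−1)^0·+1^-2·-1^-6 = +1.
(a,b)_3: α=-3, u≡2; β=-1, v≡2 (mod 3); (2|3)=-1, (2|3)=-1; sign (−1)^1·-1^-1·-1^-3 = -1.
Ram(-1988787, -57) = {3, 19, 37, ∞}; no ℚ_3-point on the conic.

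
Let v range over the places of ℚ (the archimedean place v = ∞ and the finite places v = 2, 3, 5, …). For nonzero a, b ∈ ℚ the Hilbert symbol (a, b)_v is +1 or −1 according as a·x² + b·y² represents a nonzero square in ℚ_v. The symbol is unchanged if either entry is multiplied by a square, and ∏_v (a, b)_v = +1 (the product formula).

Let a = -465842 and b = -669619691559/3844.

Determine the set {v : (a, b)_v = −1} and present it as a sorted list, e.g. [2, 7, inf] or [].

[19, inf]

(a, b) ≡ (-465842, -903279) mod (ℚ^×)²; places V = {2, 3, 7, 13, 19, 23, 31, 41, 53, ∞}.
(a,b)_3: α=0, u≡1; β=3, v≡2 (mod 3); (1|3)=+1, (2|3)=-1; sign (−1)^0·+1^3·-1^0 = +1.
(a,b)_13: α=1, u≡7; β=1, v≡2 (mod 13); (7|13)=-1, (2|13)=-1; sign (−1)^0·-1^1·-1^1 = +1.
(a,b)_2: α=1, β=-2; u≡7, v≡1 (mod 8); ε(u)ε(v)=1·0, αω(v)=1·0, βω(u)=-2·0; sum ≡ 0  ⇒  +1.
(a,b)_23: α=1, u≡9; β=1, v≡14 (mod 23); (9|23)=+1, (14|23)=-1; sign (−1)^1·+1^1·-1^1 = +1.
(a,b)_41: α=1, u≡36; β=2, v≡33 (mod 41); (36|41)=+1, (33|41)=+1; sign (−1)^0·+1^2·+1^1 = +1.
(a,b)_∞: sgn(-465842)=−, sgn(-903279)=−, so -1.
(a,b)_53: α=0, u≡28; β=1, v≡12 (mod 53); (28|53)=+1, (12|53)=-1; sign (−1)^0·+1^1·-1^0 = +1.
(a,b)_7: α=0, u≡1; β=2, v≡2 (mod 7); (1|7)=+1, (2|7)=+1; sign (−1)^0·+1^2·+1^0 = +1.
(a,b)_19: α=1, u≡11; β=1, v≡1 (mod 19); (11|19)=+1, (1|19)=+1; sign (−1)^1·+1^1·+1^1 = -1.
(a,b)_31: α=0, u≡26; β=-2, v≡11 (mod 31); (26|31)=-1, (11|31)=-1; sign (−1)^0·-1^-2·-1^0 = +1.
(-465842, -903279 / ℚ) ramifies at {19, ∞}: a division algebra.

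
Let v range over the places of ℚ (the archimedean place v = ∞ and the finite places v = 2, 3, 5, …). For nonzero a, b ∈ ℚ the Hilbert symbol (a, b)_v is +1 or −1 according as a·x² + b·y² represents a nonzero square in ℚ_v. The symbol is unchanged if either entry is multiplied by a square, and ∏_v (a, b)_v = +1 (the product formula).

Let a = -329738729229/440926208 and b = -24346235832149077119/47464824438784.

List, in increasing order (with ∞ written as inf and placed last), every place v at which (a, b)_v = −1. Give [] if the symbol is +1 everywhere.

[7, inf]

Mod squares: a ≡ -42, b ≡ -119. Check v ∈ {∞, 2, 3, 7, 13, 17, 29}.
v=17: a=17^2·(≡15), b=17^5·(≡7) mod 17; (15|17)=+1, (7|17)=-1; (−1)^{2·5·8}·(+1)^5·(-1)^2 = +1.
v=13: a=13^2·(≡3), b=13^4·(≡8) mod 13; (3|13)=+1, (8|13)=-1; (−1)^{2·4·6}·(+1)^4·(-1)^2 = +1.
v=∞: -42 < 0 and -119 < 0  ⇒  (a,b)_∞ = -1.
v=7: a=7^3·(≡1), b=7^7·(≡4) mod 7; (1|7)=+1, (4|7)=+1; (−1)^{3·7·3}·(+1)^7·(+1)^3 = -1.
v=29: a=29^-2·(≡28), b=29^-4·(≡15) mod 29; (28|29)=+1, (15|29)=-1; (−1)^{-2·-4·14}·(+1)^-4·(-1)^-2 = +1.
v=2: v_2(a)=-19, v_2(b)=-26; units ≡ 3, 1 (mod 8); ε·ε+αω+βω = 1·0+-19·0+-26·1 ≡ 0  ⇒  (a,b)_2 = +1.
v=3: a=3^9·(≡1), b=3^6·(≡1) mod 3; (1|3)=+1, (1|3)=+1; (−1)^{9·6·1}·(+1)^6·(+1)^9 = +1.
|Ram(-42, -119)| = 2, even; anisotropic at {7, ∞}.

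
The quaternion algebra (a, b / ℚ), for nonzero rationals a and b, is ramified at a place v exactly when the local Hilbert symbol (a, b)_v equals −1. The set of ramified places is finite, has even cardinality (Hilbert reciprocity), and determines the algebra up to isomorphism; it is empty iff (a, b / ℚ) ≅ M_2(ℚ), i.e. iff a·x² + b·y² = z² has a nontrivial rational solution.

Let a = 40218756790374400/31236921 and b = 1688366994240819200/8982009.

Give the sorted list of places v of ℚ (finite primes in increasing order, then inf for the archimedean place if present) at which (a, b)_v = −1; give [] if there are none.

Mod squares: a ≡ 589, b ≡ 10013. Check v ∈ {∞, 2, 3, 5, 7, 11, 17, 19, 23, 31, 37}.
v=31: a=31^3·(≡19), b=31^3·(≡17) mod 31; (19|31)=+1, (17|31)=-1; (−1)^{3·3·15}·(+1)^3·(-1)^3 = +1.
v=3: a=3^-10·(≡1), b=3^-8·(≡2) mod 3; (1|3)=+1, (2|3)=-1; (−1)^{-10·-8·1}·(+1)^-8·(-1)^-10 = +1.
v=23: a=23^-2·(≡22), b=23^0·(≡9) mod 23; (22|23)=-1, (9|23)=+1; (−1)^{-2·0·11}·(-1)^0·(+1)^-2 = +1.
v=11: a=11^0·(≡7), b=11^2·(≡5) mod 11; (7|11)=-1, (5|11)=+1; (−1)^{0·2·5}·(-1)^2·(+1)^0 = +1.
v=∞: 589 > 0 and 10013 > 0  ⇒  (a,b)_∞ = +1.
v=7: a=7^4·(≡1), b=7^2·(≡5) mod 7; (1|7)=+1, (5|7)=-1; (−1)^{4·2·3}·(+1)^2·(-1)^4 = +1.
v=5: a=5^2·(≡1), b=5^2·(≡2) mod 5; (1|5)=+1, (2|5)=-1; (−1)^{2·2·2}·(+1)^2·(-1)^2 = +1.
v=2: v_2(a)=12, v_2(b)=12; units ≡ 5, 5 (mod 8); ε·ε+αω+βω = 0·0+12·1+12·1 ≡ 0  ⇒  (a,b)_2 = +1.
v=37: a=37^0·(≡34), b=37^-2·(≡29) mod 37; (34|37)=+1, (29|37)=-1; (−1)^{0·-2·18}·(+1)^-2·(-1)^0 = +1.
v=19: a=19^1·(≡10), b=19^1·(≡12) mod 19; (10|19)=-1, (12|19)=-1; (−1)^{1·1·9}·(-1)^1·(-1)^1 = -1.
v=17: a=17^2·(≡6), b=17^3·(≡5) mod 17; (6|17)=-1, (5|17)=-1; (−1)^{2·3·8}·(-1)^3·(-1)^2 = -1.
Ram(589, 10013) = {17, 19}; no ℚ_17-point on the conic.

[17, 19]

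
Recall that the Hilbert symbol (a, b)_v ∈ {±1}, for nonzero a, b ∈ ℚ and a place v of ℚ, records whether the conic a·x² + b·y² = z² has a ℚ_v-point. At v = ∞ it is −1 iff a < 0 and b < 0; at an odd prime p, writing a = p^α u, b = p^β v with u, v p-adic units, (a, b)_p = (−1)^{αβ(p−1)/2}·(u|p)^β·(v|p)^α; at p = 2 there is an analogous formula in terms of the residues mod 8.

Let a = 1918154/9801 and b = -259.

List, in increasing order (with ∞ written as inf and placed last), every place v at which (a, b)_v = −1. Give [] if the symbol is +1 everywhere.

[2, 37]

(a, b) ≡ (74, -259) mod (ℚ^×)²; places V = {2, 3, 7, 11, 23, 37, ∞}.
(a,b)_2: α=1, β=0; u≡5, v≡5 (mod 8); ε(u)ε(v)=0·0, αω(v)=1·1, βω(u)=0·1; sum ≡ 1  ⇒  -1.
(a,b)_3: α=-4, u≡2; β=0, v≡2 (mod 3); (2|3)=-1, (2|3)=-1; sign (−1)^0·-1^0·-1^-4 = +1.
(a,b)_∞: sgn(74)=+, sgn(-259)=−, so +1.
(a,b)_11: α=-2, u≡10; β=0, v≡5 (mod 11); (10|11)=-1, (5|11)=+1; sign (−1)^0·-1^0·+1^-2 = +1.
(a,b)_37: α=1, u≡8; β=1, v≡30 (mod 37); (8|37)=-1, (30|37)=+1; sign (−1)^0·-1^1·+1^1 = -1.
(a,b)_7: α=2, u≡2; β=1, v≡5 (mod 7); (2|7)=+1, (5|7)=-1; sign (−1)^0·+1^1·-1^2 = +1.
(a,b)_23: α=2, u≡5; β=0, v≡17 (mod 23); (5|23)=-1, (17|23)=-1; sign (−1)^0·-1^0·-1^2 = +1.
(74, -259 / ℚ) ramifies at {2, 37}: a division algebra.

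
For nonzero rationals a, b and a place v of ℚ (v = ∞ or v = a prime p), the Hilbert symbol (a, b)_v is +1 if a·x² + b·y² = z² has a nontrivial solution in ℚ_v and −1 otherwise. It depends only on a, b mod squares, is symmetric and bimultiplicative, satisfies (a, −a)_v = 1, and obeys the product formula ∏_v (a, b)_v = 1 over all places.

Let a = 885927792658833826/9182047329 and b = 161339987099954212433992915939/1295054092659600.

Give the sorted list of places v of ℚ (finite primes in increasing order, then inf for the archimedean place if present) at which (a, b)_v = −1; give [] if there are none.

Mod squares: a ≡ 1787026, b ≡ 19. Check v ∈ {∞, 2, 3, 5, 7, 11, 13, 19, 23, 31, 37, 41}.
v=2: v_2(a)=1, v_2(b)=-4; units ≡ 1, 3 (mod 8); ε·ε+αω+βω = 0·1+1·1+-4·0 ≡ 1  ⇒  (a,b)_2 = -1.
v=23: a=23^4·(≡12), b=23^6·(≡10) mod 23; (12|23)=+1, (10|23)=-1; (−1)^{4·6·11}·(+1)^6·(-1)^4 = +1.
v=41: a=41^1·(≡3), b=41^2·(≡6) mod 41; (3|41)=-1, (6|41)=-1; (−1)^{1·2·20}·(-1)^2·(-1)^1 = -1.
v=13: a=13^-4·(≡8), b=13^-8·(≡2) mod 13; (8|13)=-1, (2|13)=-1; (−1)^{-4·-8·6}·(-1)^-8·(-1)^-4 = +1.
v=11: a=11^6·(≡8), b=11^10·(≡6) mod 11; (8|11)=-1, (6|11)=-1; (−1)^{6·10·5}·(-1)^10·(-1)^6 = +1.
v=37: a=37^1·(≡17), b=37^2·(≡14) mod 37; (17|37)=-1, (14|37)=-1; (−1)^{1·2·18}·(-1)^2·(-1)^1 = -1.
v=7: a=7^-2·(≡3), b=7^-2·(≡5) mod 7; (3|7)=-1, (5|7)=-1; (−1)^{-2·-2·3}·(-1)^-2·(-1)^-2 = +1.
v=31: a=31^1·(≡6), b=31^2·(≡25) mod 31; (6|31)=-1, (25|31)=+1; (−1)^{1·2·15}·(-1)^2·(+1)^1 = +1.
v=3: a=3^-8·(≡1), b=3^-4·(≡1) mod 3; (1|3)=+1, (1|3)=+1; (−1)^{-8·-4·1}·(+1)^-4·(+1)^-8 = +1.
v=5: a=5^0·(≡4), b=5^-2·(≡1) mod 5; (4|5)=+1, (1|5)=+1; (−1)^{0·-2·2}·(+1)^-2·(+1)^0 = +1.
v=∞: 1787026 > 0 and 19 > 0  ⇒  (a,b)_∞ = +1.
v=19: a=19^1·(≡1), b=19^1·(≡11) mod 19; (1|19)=+1, (11|19)=+1; (−1)^{1·1·9}·(+1)^1·(+1)^1 = -1.
(1787026, 19 / ℚ) ramifies at {2, 19, 37, 41}: a division algebra.

[2, 19, 37, 41]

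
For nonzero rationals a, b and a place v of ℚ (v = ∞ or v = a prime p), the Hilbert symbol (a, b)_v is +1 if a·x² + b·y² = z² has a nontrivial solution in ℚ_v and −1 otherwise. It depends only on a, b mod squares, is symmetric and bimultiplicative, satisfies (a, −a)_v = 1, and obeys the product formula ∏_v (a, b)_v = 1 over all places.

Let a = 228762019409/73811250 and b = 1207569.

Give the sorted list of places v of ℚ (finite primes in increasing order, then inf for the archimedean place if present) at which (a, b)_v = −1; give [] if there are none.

Mod squares: a ≡ 659362, b ≡ 1207569. Check v ∈ {∞, 2, 3, 5, 7, 11, 17, 23, 37, 41, 43}.
v=5: a=5^-4·(≡3), b=5^0·(≡4) mod 5; (3|5)=-1, (4|5)=+1; (−1)^{-4·0·2}·(-1)^0·(+1)^-4 = +1.
v=41: a=41^1·(≡40), b=41^0·(≡37) mod 41; (40|41)=+1, (37|41)=+1; (−1)^{1·0·20}·(+1)^0·(+1)^1 = +1.
v=3: a=3^-10·(≡1), b=3^1·(≡1) mod 3; (1|3)=+1, (1|3)=+1; (−1)^{-10·1·1}·(+1)^1·(+1)^-10 = +1.
v=∞: 659362 > 0 and 1207569 > 0  ⇒  (a,b)_∞ = +1.
v=37: a=37^0·(≡19), b=37^1·(≡3) mod 37; (19|37)=-1, (3|37)=+1; (−1)^{0·1·18}·(-1)^1·(+1)^0 = -1.
v=23: a=23^0·(≡5), b=23^1·(≡17) mod 23; (5|23)=-1, (17|23)=-1; (−1)^{0·1·11}·(-1)^1·(-1)^0 = -1.
v=17: a=17^3·(≡13), b=17^0·(≡8) mod 17; (13|17)=+1, (8|17)=+1; (−1)^{3·0·8}·(+1)^0·(+1)^3 = +1.
v=43: a=43^1·(≡2), b=43^1·(≡4) mod 43; (2|43)=-1, (4|43)=+1; (−1)^{1·1·21}·(-1)^1·(+1)^1 = +1.
v=11: a=11^1·(≡9), b=11^1·(≡10) mod 11; (9|11)=+1, (10|11)=-1; (−1)^{1·1·5}·(+1)^1·(-1)^1 = +1.
v=2: v_2(a)=-1, v_2(b)=0; units ≡ 1, 1 (mod 8); ε·ε+αω+βω = 0·0+-1·0+0·0 ≡ 0  ⇒  (a,b)_2 = +1.
v=7: a=7^4·(≡2), b=7^0·(≡6) mod 7; (2|7)=+1, (6|7)=-1; (−1)^{4·0·3}·(+1)^0·(-1)^4 = +1.
Ram(659362, 1207569) = {23, 37}; no ℚ_23-point on the conic.

[23, 37]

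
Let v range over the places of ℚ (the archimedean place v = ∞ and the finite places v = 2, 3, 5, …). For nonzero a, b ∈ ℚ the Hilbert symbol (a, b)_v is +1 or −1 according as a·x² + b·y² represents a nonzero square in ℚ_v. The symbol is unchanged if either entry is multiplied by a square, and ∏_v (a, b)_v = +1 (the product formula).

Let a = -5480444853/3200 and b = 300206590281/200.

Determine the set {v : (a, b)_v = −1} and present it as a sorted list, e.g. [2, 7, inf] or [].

[2, 17, 23, 29]

(a, b) ≡ (-52026, 30498) mod (ℚ^×)²; places V = {2, 3, 5, 13, 17, 23, 29, ∞}.
(a,b)_∞: sgn(-52026)=−, sgn(30498)=+, so +1.
(a,b)_17: α=2, u≡10; β=3, v≡2 (mod 17); (10|17)=-1, (2|17)=+1; sign (−1)^0·-1^3·+1^2 = -1.
(a,b)_13: α=1, u≡8; β=1, v≡7 (mod 13); (8|13)=-1, (7|13)=-1; sign (−1)^0·-1^1·-1^1 = +1.
(a,b)_3: α=7, u≡1; β=5, v≡2 (mod 3); (1|3)=+1, (2|3)=-1; sign (−1)^1·+1^5·-1^7 = +1.
(a,b)_2: α=-7, β=-3; u≡3, v≡1 (mod 8); ε(u)ε(v)=1·0, αω(v)=-7·0, βω(u)=-3·1; sum ≡ 1  ⇒  -1.
(a,b)_23: α=1, u≡14; β=1, v≡22 (mod 23); (14|23)=-1, (22|23)=-1; sign (−1)^1·-1^1·-1^1 = -1.
(a,b)_5: α=-2, u≡4; β=-2, v≡2 (mod 5); (4|5)=+1, (2|5)=-1; sign (−1)^0·+1^-2·-1^-2 = +1.
(a,b)_29: α=1, u≡5; β=2, v≡10 (mod 29); (5|29)=+1, (10|29)=-1; sign (−1)^0·+1^2·-1^1 = -1.
(-52026, 30498 / ℚ) ramifies at {2, 17, 23, 29}: a division algebra.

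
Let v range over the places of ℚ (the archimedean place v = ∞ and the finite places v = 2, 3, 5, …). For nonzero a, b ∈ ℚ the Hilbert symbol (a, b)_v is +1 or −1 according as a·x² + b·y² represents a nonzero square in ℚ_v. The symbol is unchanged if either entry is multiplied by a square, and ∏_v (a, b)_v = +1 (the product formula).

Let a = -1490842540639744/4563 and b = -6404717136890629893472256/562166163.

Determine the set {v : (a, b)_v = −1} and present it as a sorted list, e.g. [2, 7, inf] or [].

(a, b) ≡ (-122322, -87) mod (ℚ^×)²; places V = {2, 3, 13, 17, 19, 23, 29, 37, ∞}.
(a,b)_3: α=-3, u≡2; β=-9, v≡1 (mod 3); (2|3)=-1, (1|3)=+1; sign (−1)^1·-1^-9·+1^-3 = +1.
(a,b)_37: α=3, u≡22; β=4, v≡24 (mod 37); (22|37)=-1, (24|37)=-1; sign (−1)^0·-1^4·-1^3 = -1.
(a,b)_17: α=2, u≡5; β=2, v≡15 (mod 17); (5|17)=-1, (15|17)=+1; sign (−1)^0·-1^2·+1^2 = +1.
(a,b)_23: α=0, u≡20; β=2, v≡5 (mod 23); (20|23)=-1, (5|23)=-1; sign (−1)^0·-1^2·-1^0 = +1.
(a,b)_13: α=-2, u≡7; β=-4, v≡10 (mod 13); (7|13)=-1, (10|13)=+1; sign (−1)^0·-1^-4·+1^-2 = +1.
(a,b)_∞: sgn(-122322)=−, sgn(-87)=−, so -1.
(a,b)_19: α=3, u≡12; β=6, v≡10 (mod 19); (12|19)=-1, (10|19)=-1; sign (−1)^0·-1^6·-1^3 = -1.
(a,b)_29: α=1, u≡5; β=1, v≡8 (mod 29); (5|29)=+1, (8|29)=-1; sign (−1)^0·+1^1·-1^1 = -1.
(a,b)_2: α=9, β=14; u≡7, v≡1 (mod 8); ε(u)ε(v)=1·0, αω(v)=9·0, βω(u)=14·0; sum ≡ 0  ⇒  +1.
Ram(-122322, -87) = {19, 29, 37, ∞}; no ℚ_19-point on the conic.

[19, 29, 37, inf]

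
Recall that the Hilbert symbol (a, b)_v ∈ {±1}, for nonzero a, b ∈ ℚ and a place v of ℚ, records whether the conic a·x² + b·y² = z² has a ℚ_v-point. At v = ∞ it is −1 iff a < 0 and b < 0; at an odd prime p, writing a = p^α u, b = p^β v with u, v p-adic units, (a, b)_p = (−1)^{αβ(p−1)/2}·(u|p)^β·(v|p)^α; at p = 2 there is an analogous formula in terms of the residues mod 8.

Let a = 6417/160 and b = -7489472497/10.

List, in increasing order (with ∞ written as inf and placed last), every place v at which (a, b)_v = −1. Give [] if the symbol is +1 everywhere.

[13, 23]

Mod squares: a ≡ 7130, b ≡ -76570. Check v ∈ {∞, 2, 3, 5, 13, 19, 23, 31, 43}.
v=31: a=31^1·(≡29), b=31^1·(≡4) mod 31; (29|31)=-1, (4|31)=+1; (−1)^{1·1·15}·(-1)^1·(+1)^1 = +1.
v=∞: 7130 > 0 and -76570 < 0  ⇒  (a,b)_∞ = +1.
v=5: a=5^-1·(≡1), b=5^-1·(≡4) mod 5; (1|5)=+1, (4|5)=+1; (−1)^{-1·-1·2}·(+1)^-1·(+1)^-1 = +1.
v=43: a=43^0·(≡35), b=43^2·(≡9) mod 43; (35|43)=+1, (9|43)=+1; (−1)^{0·2·21}·(+1)^2·(+1)^0 = +1.
v=13: a=13^0·(≡2), b=13^1·(≡10) mod 13; (2|13)=-1, (10|13)=+1; (−1)^{0·1·6}·(-1)^1·(+1)^0 = -1.
v=3: a=3^2·(≡2), b=3^0·(≡2) mod 3; (2|3)=-1, (2|3)=-1; (−1)^{2·0·1}·(-1)^0·(-1)^2 = +1.
v=2: v_2(a)=-5, v_2(b)=-1; units ≡ 5, 3 (mod 8); ε·ε+αω+βω = 0·1+-5·1+-1·1 ≡ 0  ⇒  (a,b)_2 = +1.
v=23: a=23^1·(≡20), b=23^2·(≡11) mod 23; (20|23)=-1, (11|23)=-1; (−1)^{1·2·11}·(-1)^2·(-1)^1 = -1.
v=19: a=19^0·(≡16), b=19^1·(≡11) mod 19; (16|19)=+1, (11|19)=+1; (−1)^{0·1·9}·(+1)^1·(+1)^0 = +1.
|Ram(7130, -76570)| = 2, even; anisotropic at {13, 23}.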